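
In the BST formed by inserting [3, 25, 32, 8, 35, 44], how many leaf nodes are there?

Tree built from: [3, 25, 32, 8, 35, 44]
Tree (level-order array): [3, None, 25, 8, 32, None, None, None, 35, None, 44]
Rule: A leaf has 0 children.
Per-node child counts:
  node 3: 1 child(ren)
  node 25: 2 child(ren)
  node 8: 0 child(ren)
  node 32: 1 child(ren)
  node 35: 1 child(ren)
  node 44: 0 child(ren)
Matching nodes: [8, 44]
Count of leaf nodes: 2


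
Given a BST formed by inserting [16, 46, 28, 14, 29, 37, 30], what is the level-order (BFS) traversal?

Tree insertion order: [16, 46, 28, 14, 29, 37, 30]
Tree (level-order array): [16, 14, 46, None, None, 28, None, None, 29, None, 37, 30]
BFS from the root, enqueuing left then right child of each popped node:
  queue [16] -> pop 16, enqueue [14, 46], visited so far: [16]
  queue [14, 46] -> pop 14, enqueue [none], visited so far: [16, 14]
  queue [46] -> pop 46, enqueue [28], visited so far: [16, 14, 46]
  queue [28] -> pop 28, enqueue [29], visited so far: [16, 14, 46, 28]
  queue [29] -> pop 29, enqueue [37], visited so far: [16, 14, 46, 28, 29]
  queue [37] -> pop 37, enqueue [30], visited so far: [16, 14, 46, 28, 29, 37]
  queue [30] -> pop 30, enqueue [none], visited so far: [16, 14, 46, 28, 29, 37, 30]
Result: [16, 14, 46, 28, 29, 37, 30]


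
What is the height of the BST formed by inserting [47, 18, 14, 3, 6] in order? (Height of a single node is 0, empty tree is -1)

Insertion order: [47, 18, 14, 3, 6]
Tree (level-order array): [47, 18, None, 14, None, 3, None, None, 6]
Compute height bottom-up (empty subtree = -1):
  height(6) = 1 + max(-1, -1) = 0
  height(3) = 1 + max(-1, 0) = 1
  height(14) = 1 + max(1, -1) = 2
  height(18) = 1 + max(2, -1) = 3
  height(47) = 1 + max(3, -1) = 4
Height = 4


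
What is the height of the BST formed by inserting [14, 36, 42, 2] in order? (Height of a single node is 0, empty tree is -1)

Insertion order: [14, 36, 42, 2]
Tree (level-order array): [14, 2, 36, None, None, None, 42]
Compute height bottom-up (empty subtree = -1):
  height(2) = 1 + max(-1, -1) = 0
  height(42) = 1 + max(-1, -1) = 0
  height(36) = 1 + max(-1, 0) = 1
  height(14) = 1 + max(0, 1) = 2
Height = 2


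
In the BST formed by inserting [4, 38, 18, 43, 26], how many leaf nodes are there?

Tree built from: [4, 38, 18, 43, 26]
Tree (level-order array): [4, None, 38, 18, 43, None, 26]
Rule: A leaf has 0 children.
Per-node child counts:
  node 4: 1 child(ren)
  node 38: 2 child(ren)
  node 18: 1 child(ren)
  node 26: 0 child(ren)
  node 43: 0 child(ren)
Matching nodes: [26, 43]
Count of leaf nodes: 2


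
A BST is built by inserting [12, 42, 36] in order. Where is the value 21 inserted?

Starting tree (level order): [12, None, 42, 36]
Insertion path: 12 -> 42 -> 36
Result: insert 21 as left child of 36
Final tree (level order): [12, None, 42, 36, None, 21]


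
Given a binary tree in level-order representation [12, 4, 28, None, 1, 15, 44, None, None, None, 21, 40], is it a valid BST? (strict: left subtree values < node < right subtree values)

Level-order array: [12, 4, 28, None, 1, 15, 44, None, None, None, 21, 40]
Validate using subtree bounds (lo, hi): at each node, require lo < value < hi,
then recurse left with hi=value and right with lo=value.
Preorder trace (stopping at first violation):
  at node 12 with bounds (-inf, +inf): OK
  at node 4 with bounds (-inf, 12): OK
  at node 1 with bounds (4, 12): VIOLATION
Node 1 violates its bound: not (4 < 1 < 12).
Result: Not a valid BST


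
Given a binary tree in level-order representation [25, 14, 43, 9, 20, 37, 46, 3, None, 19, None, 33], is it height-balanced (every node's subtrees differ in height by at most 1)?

Tree (level-order array): [25, 14, 43, 9, 20, 37, 46, 3, None, 19, None, 33]
Definition: a tree is height-balanced if, at every node, |h(left) - h(right)| <= 1 (empty subtree has height -1).
Bottom-up per-node check:
  node 3: h_left=-1, h_right=-1, diff=0 [OK], height=0
  node 9: h_left=0, h_right=-1, diff=1 [OK], height=1
  node 19: h_left=-1, h_right=-1, diff=0 [OK], height=0
  node 20: h_left=0, h_right=-1, diff=1 [OK], height=1
  node 14: h_left=1, h_right=1, diff=0 [OK], height=2
  node 33: h_left=-1, h_right=-1, diff=0 [OK], height=0
  node 37: h_left=0, h_right=-1, diff=1 [OK], height=1
  node 46: h_left=-1, h_right=-1, diff=0 [OK], height=0
  node 43: h_left=1, h_right=0, diff=1 [OK], height=2
  node 25: h_left=2, h_right=2, diff=0 [OK], height=3
All nodes satisfy the balance condition.
Result: Balanced


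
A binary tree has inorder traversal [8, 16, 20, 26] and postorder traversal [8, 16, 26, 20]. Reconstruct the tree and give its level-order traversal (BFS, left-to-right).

Inorder:   [8, 16, 20, 26]
Postorder: [8, 16, 26, 20]
Algorithm: postorder visits root last, so walk postorder right-to-left;
each value is the root of the current inorder slice — split it at that
value, recurse on the right subtree first, then the left.
Recursive splits:
  root=20; inorder splits into left=[8, 16], right=[26]
  root=26; inorder splits into left=[], right=[]
  root=16; inorder splits into left=[8], right=[]
  root=8; inorder splits into left=[], right=[]
Reconstructed level-order: [20, 16, 26, 8]


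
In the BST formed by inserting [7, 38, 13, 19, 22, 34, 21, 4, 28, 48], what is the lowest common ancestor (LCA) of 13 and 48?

Tree insertion order: [7, 38, 13, 19, 22, 34, 21, 4, 28, 48]
Tree (level-order array): [7, 4, 38, None, None, 13, 48, None, 19, None, None, None, 22, 21, 34, None, None, 28]
In a BST, the LCA of p=13, q=48 is the first node v on the
root-to-leaf path with p <= v <= q (go left if both < v, right if both > v).
Walk from root:
  at 7: both 13 and 48 > 7, go right
  at 38: 13 <= 38 <= 48, this is the LCA
LCA = 38


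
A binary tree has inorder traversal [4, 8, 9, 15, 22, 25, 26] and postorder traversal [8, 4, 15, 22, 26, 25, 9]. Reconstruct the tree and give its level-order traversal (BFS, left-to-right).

Inorder:   [4, 8, 9, 15, 22, 25, 26]
Postorder: [8, 4, 15, 22, 26, 25, 9]
Algorithm: postorder visits root last, so walk postorder right-to-left;
each value is the root of the current inorder slice — split it at that
value, recurse on the right subtree first, then the left.
Recursive splits:
  root=9; inorder splits into left=[4, 8], right=[15, 22, 25, 26]
  root=25; inorder splits into left=[15, 22], right=[26]
  root=26; inorder splits into left=[], right=[]
  root=22; inorder splits into left=[15], right=[]
  root=15; inorder splits into left=[], right=[]
  root=4; inorder splits into left=[], right=[8]
  root=8; inorder splits into left=[], right=[]
Reconstructed level-order: [9, 4, 25, 8, 22, 26, 15]


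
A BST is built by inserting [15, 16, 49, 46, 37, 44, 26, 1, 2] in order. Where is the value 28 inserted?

Starting tree (level order): [15, 1, 16, None, 2, None, 49, None, None, 46, None, 37, None, 26, 44]
Insertion path: 15 -> 16 -> 49 -> 46 -> 37 -> 26
Result: insert 28 as right child of 26
Final tree (level order): [15, 1, 16, None, 2, None, 49, None, None, 46, None, 37, None, 26, 44, None, 28]


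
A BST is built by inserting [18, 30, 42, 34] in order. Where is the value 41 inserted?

Starting tree (level order): [18, None, 30, None, 42, 34]
Insertion path: 18 -> 30 -> 42 -> 34
Result: insert 41 as right child of 34
Final tree (level order): [18, None, 30, None, 42, 34, None, None, 41]


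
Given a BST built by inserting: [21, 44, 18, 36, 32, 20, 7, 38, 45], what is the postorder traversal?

Tree insertion order: [21, 44, 18, 36, 32, 20, 7, 38, 45]
Tree (level-order array): [21, 18, 44, 7, 20, 36, 45, None, None, None, None, 32, 38]
Postorder traversal: [7, 20, 18, 32, 38, 36, 45, 44, 21]


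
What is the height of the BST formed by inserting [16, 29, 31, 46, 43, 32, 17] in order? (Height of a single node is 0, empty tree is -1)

Insertion order: [16, 29, 31, 46, 43, 32, 17]
Tree (level-order array): [16, None, 29, 17, 31, None, None, None, 46, 43, None, 32]
Compute height bottom-up (empty subtree = -1):
  height(17) = 1 + max(-1, -1) = 0
  height(32) = 1 + max(-1, -1) = 0
  height(43) = 1 + max(0, -1) = 1
  height(46) = 1 + max(1, -1) = 2
  height(31) = 1 + max(-1, 2) = 3
  height(29) = 1 + max(0, 3) = 4
  height(16) = 1 + max(-1, 4) = 5
Height = 5


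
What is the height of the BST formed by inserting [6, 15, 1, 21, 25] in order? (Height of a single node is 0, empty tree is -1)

Insertion order: [6, 15, 1, 21, 25]
Tree (level-order array): [6, 1, 15, None, None, None, 21, None, 25]
Compute height bottom-up (empty subtree = -1):
  height(1) = 1 + max(-1, -1) = 0
  height(25) = 1 + max(-1, -1) = 0
  height(21) = 1 + max(-1, 0) = 1
  height(15) = 1 + max(-1, 1) = 2
  height(6) = 1 + max(0, 2) = 3
Height = 3


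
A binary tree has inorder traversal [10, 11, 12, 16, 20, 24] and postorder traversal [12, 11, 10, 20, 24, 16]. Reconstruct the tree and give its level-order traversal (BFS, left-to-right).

Inorder:   [10, 11, 12, 16, 20, 24]
Postorder: [12, 11, 10, 20, 24, 16]
Algorithm: postorder visits root last, so walk postorder right-to-left;
each value is the root of the current inorder slice — split it at that
value, recurse on the right subtree first, then the left.
Recursive splits:
  root=16; inorder splits into left=[10, 11, 12], right=[20, 24]
  root=24; inorder splits into left=[20], right=[]
  root=20; inorder splits into left=[], right=[]
  root=10; inorder splits into left=[], right=[11, 12]
  root=11; inorder splits into left=[], right=[12]
  root=12; inorder splits into left=[], right=[]
Reconstructed level-order: [16, 10, 24, 11, 20, 12]


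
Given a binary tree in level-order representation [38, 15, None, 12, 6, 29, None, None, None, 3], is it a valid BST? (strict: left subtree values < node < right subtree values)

Level-order array: [38, 15, None, 12, 6, 29, None, None, None, 3]
Validate using subtree bounds (lo, hi): at each node, require lo < value < hi,
then recurse left with hi=value and right with lo=value.
Preorder trace (stopping at first violation):
  at node 38 with bounds (-inf, +inf): OK
  at node 15 with bounds (-inf, 38): OK
  at node 12 with bounds (-inf, 15): OK
  at node 29 with bounds (-inf, 12): VIOLATION
Node 29 violates its bound: not (-inf < 29 < 12).
Result: Not a valid BST


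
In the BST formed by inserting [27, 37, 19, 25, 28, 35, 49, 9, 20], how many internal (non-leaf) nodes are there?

Tree built from: [27, 37, 19, 25, 28, 35, 49, 9, 20]
Tree (level-order array): [27, 19, 37, 9, 25, 28, 49, None, None, 20, None, None, 35]
Rule: An internal node has at least one child.
Per-node child counts:
  node 27: 2 child(ren)
  node 19: 2 child(ren)
  node 9: 0 child(ren)
  node 25: 1 child(ren)
  node 20: 0 child(ren)
  node 37: 2 child(ren)
  node 28: 1 child(ren)
  node 35: 0 child(ren)
  node 49: 0 child(ren)
Matching nodes: [27, 19, 25, 37, 28]
Count of internal (non-leaf) nodes: 5


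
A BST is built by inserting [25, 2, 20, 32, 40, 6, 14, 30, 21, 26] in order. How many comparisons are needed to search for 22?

Search path for 22: 25 -> 2 -> 20 -> 21
Found: False
Comparisons: 4


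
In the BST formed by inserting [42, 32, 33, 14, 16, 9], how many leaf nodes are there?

Tree built from: [42, 32, 33, 14, 16, 9]
Tree (level-order array): [42, 32, None, 14, 33, 9, 16]
Rule: A leaf has 0 children.
Per-node child counts:
  node 42: 1 child(ren)
  node 32: 2 child(ren)
  node 14: 2 child(ren)
  node 9: 0 child(ren)
  node 16: 0 child(ren)
  node 33: 0 child(ren)
Matching nodes: [9, 16, 33]
Count of leaf nodes: 3


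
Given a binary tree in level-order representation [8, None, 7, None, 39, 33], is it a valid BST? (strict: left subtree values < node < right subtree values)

Level-order array: [8, None, 7, None, 39, 33]
Validate using subtree bounds (lo, hi): at each node, require lo < value < hi,
then recurse left with hi=value and right with lo=value.
Preorder trace (stopping at first violation):
  at node 8 with bounds (-inf, +inf): OK
  at node 7 with bounds (8, +inf): VIOLATION
Node 7 violates its bound: not (8 < 7 < +inf).
Result: Not a valid BST


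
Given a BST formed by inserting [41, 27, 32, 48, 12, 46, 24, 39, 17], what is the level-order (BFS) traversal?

Tree insertion order: [41, 27, 32, 48, 12, 46, 24, 39, 17]
Tree (level-order array): [41, 27, 48, 12, 32, 46, None, None, 24, None, 39, None, None, 17]
BFS from the root, enqueuing left then right child of each popped node:
  queue [41] -> pop 41, enqueue [27, 48], visited so far: [41]
  queue [27, 48] -> pop 27, enqueue [12, 32], visited so far: [41, 27]
  queue [48, 12, 32] -> pop 48, enqueue [46], visited so far: [41, 27, 48]
  queue [12, 32, 46] -> pop 12, enqueue [24], visited so far: [41, 27, 48, 12]
  queue [32, 46, 24] -> pop 32, enqueue [39], visited so far: [41, 27, 48, 12, 32]
  queue [46, 24, 39] -> pop 46, enqueue [none], visited so far: [41, 27, 48, 12, 32, 46]
  queue [24, 39] -> pop 24, enqueue [17], visited so far: [41, 27, 48, 12, 32, 46, 24]
  queue [39, 17] -> pop 39, enqueue [none], visited so far: [41, 27, 48, 12, 32, 46, 24, 39]
  queue [17] -> pop 17, enqueue [none], visited so far: [41, 27, 48, 12, 32, 46, 24, 39, 17]
Result: [41, 27, 48, 12, 32, 46, 24, 39, 17]


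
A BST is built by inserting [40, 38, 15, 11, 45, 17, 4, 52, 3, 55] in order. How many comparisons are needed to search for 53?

Search path for 53: 40 -> 45 -> 52 -> 55
Found: False
Comparisons: 4


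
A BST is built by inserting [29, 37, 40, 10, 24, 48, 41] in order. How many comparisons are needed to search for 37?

Search path for 37: 29 -> 37
Found: True
Comparisons: 2


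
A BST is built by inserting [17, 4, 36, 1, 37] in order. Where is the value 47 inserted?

Starting tree (level order): [17, 4, 36, 1, None, None, 37]
Insertion path: 17 -> 36 -> 37
Result: insert 47 as right child of 37
Final tree (level order): [17, 4, 36, 1, None, None, 37, None, None, None, 47]


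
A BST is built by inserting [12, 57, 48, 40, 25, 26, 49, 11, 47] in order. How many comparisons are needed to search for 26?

Search path for 26: 12 -> 57 -> 48 -> 40 -> 25 -> 26
Found: True
Comparisons: 6


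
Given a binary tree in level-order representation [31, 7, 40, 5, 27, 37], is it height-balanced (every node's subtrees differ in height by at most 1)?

Tree (level-order array): [31, 7, 40, 5, 27, 37]
Definition: a tree is height-balanced if, at every node, |h(left) - h(right)| <= 1 (empty subtree has height -1).
Bottom-up per-node check:
  node 5: h_left=-1, h_right=-1, diff=0 [OK], height=0
  node 27: h_left=-1, h_right=-1, diff=0 [OK], height=0
  node 7: h_left=0, h_right=0, diff=0 [OK], height=1
  node 37: h_left=-1, h_right=-1, diff=0 [OK], height=0
  node 40: h_left=0, h_right=-1, diff=1 [OK], height=1
  node 31: h_left=1, h_right=1, diff=0 [OK], height=2
All nodes satisfy the balance condition.
Result: Balanced


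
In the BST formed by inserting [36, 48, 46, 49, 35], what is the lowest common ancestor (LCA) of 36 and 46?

Tree insertion order: [36, 48, 46, 49, 35]
Tree (level-order array): [36, 35, 48, None, None, 46, 49]
In a BST, the LCA of p=36, q=46 is the first node v on the
root-to-leaf path with p <= v <= q (go left if both < v, right if both > v).
Walk from root:
  at 36: 36 <= 36 <= 46, this is the LCA
LCA = 36


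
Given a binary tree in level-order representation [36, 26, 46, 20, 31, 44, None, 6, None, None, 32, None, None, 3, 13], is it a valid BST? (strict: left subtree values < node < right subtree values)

Level-order array: [36, 26, 46, 20, 31, 44, None, 6, None, None, 32, None, None, 3, 13]
Validate using subtree bounds (lo, hi): at each node, require lo < value < hi,
then recurse left with hi=value and right with lo=value.
Preorder trace (stopping at first violation):
  at node 36 with bounds (-inf, +inf): OK
  at node 26 with bounds (-inf, 36): OK
  at node 20 with bounds (-inf, 26): OK
  at node 6 with bounds (-inf, 20): OK
  at node 3 with bounds (-inf, 6): OK
  at node 13 with bounds (6, 20): OK
  at node 31 with bounds (26, 36): OK
  at node 32 with bounds (31, 36): OK
  at node 46 with bounds (36, +inf): OK
  at node 44 with bounds (36, 46): OK
No violation found at any node.
Result: Valid BST


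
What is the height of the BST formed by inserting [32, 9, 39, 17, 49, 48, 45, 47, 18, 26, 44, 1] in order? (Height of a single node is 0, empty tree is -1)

Insertion order: [32, 9, 39, 17, 49, 48, 45, 47, 18, 26, 44, 1]
Tree (level-order array): [32, 9, 39, 1, 17, None, 49, None, None, None, 18, 48, None, None, 26, 45, None, None, None, 44, 47]
Compute height bottom-up (empty subtree = -1):
  height(1) = 1 + max(-1, -1) = 0
  height(26) = 1 + max(-1, -1) = 0
  height(18) = 1 + max(-1, 0) = 1
  height(17) = 1 + max(-1, 1) = 2
  height(9) = 1 + max(0, 2) = 3
  height(44) = 1 + max(-1, -1) = 0
  height(47) = 1 + max(-1, -1) = 0
  height(45) = 1 + max(0, 0) = 1
  height(48) = 1 + max(1, -1) = 2
  height(49) = 1 + max(2, -1) = 3
  height(39) = 1 + max(-1, 3) = 4
  height(32) = 1 + max(3, 4) = 5
Height = 5


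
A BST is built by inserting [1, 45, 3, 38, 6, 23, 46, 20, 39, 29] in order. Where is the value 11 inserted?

Starting tree (level order): [1, None, 45, 3, 46, None, 38, None, None, 6, 39, None, 23, None, None, 20, 29]
Insertion path: 1 -> 45 -> 3 -> 38 -> 6 -> 23 -> 20
Result: insert 11 as left child of 20
Final tree (level order): [1, None, 45, 3, 46, None, 38, None, None, 6, 39, None, 23, None, None, 20, 29, 11]


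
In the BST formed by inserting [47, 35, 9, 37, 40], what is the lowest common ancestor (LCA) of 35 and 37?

Tree insertion order: [47, 35, 9, 37, 40]
Tree (level-order array): [47, 35, None, 9, 37, None, None, None, 40]
In a BST, the LCA of p=35, q=37 is the first node v on the
root-to-leaf path with p <= v <= q (go left if both < v, right if both > v).
Walk from root:
  at 47: both 35 and 37 < 47, go left
  at 35: 35 <= 35 <= 37, this is the LCA
LCA = 35


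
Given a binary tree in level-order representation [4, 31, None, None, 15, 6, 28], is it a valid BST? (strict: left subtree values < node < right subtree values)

Level-order array: [4, 31, None, None, 15, 6, 28]
Validate using subtree bounds (lo, hi): at each node, require lo < value < hi,
then recurse left with hi=value and right with lo=value.
Preorder trace (stopping at first violation):
  at node 4 with bounds (-inf, +inf): OK
  at node 31 with bounds (-inf, 4): VIOLATION
Node 31 violates its bound: not (-inf < 31 < 4).
Result: Not a valid BST


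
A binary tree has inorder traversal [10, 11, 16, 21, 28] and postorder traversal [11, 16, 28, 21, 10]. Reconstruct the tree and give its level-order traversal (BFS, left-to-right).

Inorder:   [10, 11, 16, 21, 28]
Postorder: [11, 16, 28, 21, 10]
Algorithm: postorder visits root last, so walk postorder right-to-left;
each value is the root of the current inorder slice — split it at that
value, recurse on the right subtree first, then the left.
Recursive splits:
  root=10; inorder splits into left=[], right=[11, 16, 21, 28]
  root=21; inorder splits into left=[11, 16], right=[28]
  root=28; inorder splits into left=[], right=[]
  root=16; inorder splits into left=[11], right=[]
  root=11; inorder splits into left=[], right=[]
Reconstructed level-order: [10, 21, 16, 28, 11]


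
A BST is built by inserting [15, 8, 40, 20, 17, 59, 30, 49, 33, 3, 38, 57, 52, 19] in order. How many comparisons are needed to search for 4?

Search path for 4: 15 -> 8 -> 3
Found: False
Comparisons: 3


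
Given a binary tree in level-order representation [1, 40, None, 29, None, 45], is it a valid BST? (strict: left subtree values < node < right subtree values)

Level-order array: [1, 40, None, 29, None, 45]
Validate using subtree bounds (lo, hi): at each node, require lo < value < hi,
then recurse left with hi=value and right with lo=value.
Preorder trace (stopping at first violation):
  at node 1 with bounds (-inf, +inf): OK
  at node 40 with bounds (-inf, 1): VIOLATION
Node 40 violates its bound: not (-inf < 40 < 1).
Result: Not a valid BST


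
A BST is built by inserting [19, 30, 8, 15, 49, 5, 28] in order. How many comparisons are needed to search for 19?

Search path for 19: 19
Found: True
Comparisons: 1


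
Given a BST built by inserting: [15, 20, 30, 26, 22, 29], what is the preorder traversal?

Tree insertion order: [15, 20, 30, 26, 22, 29]
Tree (level-order array): [15, None, 20, None, 30, 26, None, 22, 29]
Preorder traversal: [15, 20, 30, 26, 22, 29]


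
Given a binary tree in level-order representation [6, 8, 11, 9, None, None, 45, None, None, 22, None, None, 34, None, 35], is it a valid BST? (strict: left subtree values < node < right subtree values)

Level-order array: [6, 8, 11, 9, None, None, 45, None, None, 22, None, None, 34, None, 35]
Validate using subtree bounds (lo, hi): at each node, require lo < value < hi,
then recurse left with hi=value and right with lo=value.
Preorder trace (stopping at first violation):
  at node 6 with bounds (-inf, +inf): OK
  at node 8 with bounds (-inf, 6): VIOLATION
Node 8 violates its bound: not (-inf < 8 < 6).
Result: Not a valid BST


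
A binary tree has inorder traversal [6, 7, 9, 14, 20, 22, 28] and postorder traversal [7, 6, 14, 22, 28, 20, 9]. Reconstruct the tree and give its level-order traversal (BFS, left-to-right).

Inorder:   [6, 7, 9, 14, 20, 22, 28]
Postorder: [7, 6, 14, 22, 28, 20, 9]
Algorithm: postorder visits root last, so walk postorder right-to-left;
each value is the root of the current inorder slice — split it at that
value, recurse on the right subtree first, then the left.
Recursive splits:
  root=9; inorder splits into left=[6, 7], right=[14, 20, 22, 28]
  root=20; inorder splits into left=[14], right=[22, 28]
  root=28; inorder splits into left=[22], right=[]
  root=22; inorder splits into left=[], right=[]
  root=14; inorder splits into left=[], right=[]
  root=6; inorder splits into left=[], right=[7]
  root=7; inorder splits into left=[], right=[]
Reconstructed level-order: [9, 6, 20, 7, 14, 28, 22]


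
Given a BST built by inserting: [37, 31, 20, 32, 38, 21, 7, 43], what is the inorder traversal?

Tree insertion order: [37, 31, 20, 32, 38, 21, 7, 43]
Tree (level-order array): [37, 31, 38, 20, 32, None, 43, 7, 21]
Inorder traversal: [7, 20, 21, 31, 32, 37, 38, 43]


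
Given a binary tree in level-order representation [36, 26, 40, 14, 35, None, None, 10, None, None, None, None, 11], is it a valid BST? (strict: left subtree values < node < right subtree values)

Level-order array: [36, 26, 40, 14, 35, None, None, 10, None, None, None, None, 11]
Validate using subtree bounds (lo, hi): at each node, require lo < value < hi,
then recurse left with hi=value and right with lo=value.
Preorder trace (stopping at first violation):
  at node 36 with bounds (-inf, +inf): OK
  at node 26 with bounds (-inf, 36): OK
  at node 14 with bounds (-inf, 26): OK
  at node 10 with bounds (-inf, 14): OK
  at node 11 with bounds (10, 14): OK
  at node 35 with bounds (26, 36): OK
  at node 40 with bounds (36, +inf): OK
No violation found at any node.
Result: Valid BST


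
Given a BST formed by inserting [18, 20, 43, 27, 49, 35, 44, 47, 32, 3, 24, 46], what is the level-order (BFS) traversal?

Tree insertion order: [18, 20, 43, 27, 49, 35, 44, 47, 32, 3, 24, 46]
Tree (level-order array): [18, 3, 20, None, None, None, 43, 27, 49, 24, 35, 44, None, None, None, 32, None, None, 47, None, None, 46]
BFS from the root, enqueuing left then right child of each popped node:
  queue [18] -> pop 18, enqueue [3, 20], visited so far: [18]
  queue [3, 20] -> pop 3, enqueue [none], visited so far: [18, 3]
  queue [20] -> pop 20, enqueue [43], visited so far: [18, 3, 20]
  queue [43] -> pop 43, enqueue [27, 49], visited so far: [18, 3, 20, 43]
  queue [27, 49] -> pop 27, enqueue [24, 35], visited so far: [18, 3, 20, 43, 27]
  queue [49, 24, 35] -> pop 49, enqueue [44], visited so far: [18, 3, 20, 43, 27, 49]
  queue [24, 35, 44] -> pop 24, enqueue [none], visited so far: [18, 3, 20, 43, 27, 49, 24]
  queue [35, 44] -> pop 35, enqueue [32], visited so far: [18, 3, 20, 43, 27, 49, 24, 35]
  queue [44, 32] -> pop 44, enqueue [47], visited so far: [18, 3, 20, 43, 27, 49, 24, 35, 44]
  queue [32, 47] -> pop 32, enqueue [none], visited so far: [18, 3, 20, 43, 27, 49, 24, 35, 44, 32]
  queue [47] -> pop 47, enqueue [46], visited so far: [18, 3, 20, 43, 27, 49, 24, 35, 44, 32, 47]
  queue [46] -> pop 46, enqueue [none], visited so far: [18, 3, 20, 43, 27, 49, 24, 35, 44, 32, 47, 46]
Result: [18, 3, 20, 43, 27, 49, 24, 35, 44, 32, 47, 46]


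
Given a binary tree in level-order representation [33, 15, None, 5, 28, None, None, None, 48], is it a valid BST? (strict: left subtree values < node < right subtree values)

Level-order array: [33, 15, None, 5, 28, None, None, None, 48]
Validate using subtree bounds (lo, hi): at each node, require lo < value < hi,
then recurse left with hi=value and right with lo=value.
Preorder trace (stopping at first violation):
  at node 33 with bounds (-inf, +inf): OK
  at node 15 with bounds (-inf, 33): OK
  at node 5 with bounds (-inf, 15): OK
  at node 28 with bounds (15, 33): OK
  at node 48 with bounds (28, 33): VIOLATION
Node 48 violates its bound: not (28 < 48 < 33).
Result: Not a valid BST


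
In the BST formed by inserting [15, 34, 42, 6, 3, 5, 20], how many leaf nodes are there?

Tree built from: [15, 34, 42, 6, 3, 5, 20]
Tree (level-order array): [15, 6, 34, 3, None, 20, 42, None, 5]
Rule: A leaf has 0 children.
Per-node child counts:
  node 15: 2 child(ren)
  node 6: 1 child(ren)
  node 3: 1 child(ren)
  node 5: 0 child(ren)
  node 34: 2 child(ren)
  node 20: 0 child(ren)
  node 42: 0 child(ren)
Matching nodes: [5, 20, 42]
Count of leaf nodes: 3


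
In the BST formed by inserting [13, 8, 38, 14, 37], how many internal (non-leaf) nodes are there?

Tree built from: [13, 8, 38, 14, 37]
Tree (level-order array): [13, 8, 38, None, None, 14, None, None, 37]
Rule: An internal node has at least one child.
Per-node child counts:
  node 13: 2 child(ren)
  node 8: 0 child(ren)
  node 38: 1 child(ren)
  node 14: 1 child(ren)
  node 37: 0 child(ren)
Matching nodes: [13, 38, 14]
Count of internal (non-leaf) nodes: 3


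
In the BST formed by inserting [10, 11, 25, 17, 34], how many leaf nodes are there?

Tree built from: [10, 11, 25, 17, 34]
Tree (level-order array): [10, None, 11, None, 25, 17, 34]
Rule: A leaf has 0 children.
Per-node child counts:
  node 10: 1 child(ren)
  node 11: 1 child(ren)
  node 25: 2 child(ren)
  node 17: 0 child(ren)
  node 34: 0 child(ren)
Matching nodes: [17, 34]
Count of leaf nodes: 2


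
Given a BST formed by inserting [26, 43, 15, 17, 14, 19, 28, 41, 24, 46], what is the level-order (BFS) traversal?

Tree insertion order: [26, 43, 15, 17, 14, 19, 28, 41, 24, 46]
Tree (level-order array): [26, 15, 43, 14, 17, 28, 46, None, None, None, 19, None, 41, None, None, None, 24]
BFS from the root, enqueuing left then right child of each popped node:
  queue [26] -> pop 26, enqueue [15, 43], visited so far: [26]
  queue [15, 43] -> pop 15, enqueue [14, 17], visited so far: [26, 15]
  queue [43, 14, 17] -> pop 43, enqueue [28, 46], visited so far: [26, 15, 43]
  queue [14, 17, 28, 46] -> pop 14, enqueue [none], visited so far: [26, 15, 43, 14]
  queue [17, 28, 46] -> pop 17, enqueue [19], visited so far: [26, 15, 43, 14, 17]
  queue [28, 46, 19] -> pop 28, enqueue [41], visited so far: [26, 15, 43, 14, 17, 28]
  queue [46, 19, 41] -> pop 46, enqueue [none], visited so far: [26, 15, 43, 14, 17, 28, 46]
  queue [19, 41] -> pop 19, enqueue [24], visited so far: [26, 15, 43, 14, 17, 28, 46, 19]
  queue [41, 24] -> pop 41, enqueue [none], visited so far: [26, 15, 43, 14, 17, 28, 46, 19, 41]
  queue [24] -> pop 24, enqueue [none], visited so far: [26, 15, 43, 14, 17, 28, 46, 19, 41, 24]
Result: [26, 15, 43, 14, 17, 28, 46, 19, 41, 24]


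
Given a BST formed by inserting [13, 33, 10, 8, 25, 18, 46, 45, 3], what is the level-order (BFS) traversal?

Tree insertion order: [13, 33, 10, 8, 25, 18, 46, 45, 3]
Tree (level-order array): [13, 10, 33, 8, None, 25, 46, 3, None, 18, None, 45]
BFS from the root, enqueuing left then right child of each popped node:
  queue [13] -> pop 13, enqueue [10, 33], visited so far: [13]
  queue [10, 33] -> pop 10, enqueue [8], visited so far: [13, 10]
  queue [33, 8] -> pop 33, enqueue [25, 46], visited so far: [13, 10, 33]
  queue [8, 25, 46] -> pop 8, enqueue [3], visited so far: [13, 10, 33, 8]
  queue [25, 46, 3] -> pop 25, enqueue [18], visited so far: [13, 10, 33, 8, 25]
  queue [46, 3, 18] -> pop 46, enqueue [45], visited so far: [13, 10, 33, 8, 25, 46]
  queue [3, 18, 45] -> pop 3, enqueue [none], visited so far: [13, 10, 33, 8, 25, 46, 3]
  queue [18, 45] -> pop 18, enqueue [none], visited so far: [13, 10, 33, 8, 25, 46, 3, 18]
  queue [45] -> pop 45, enqueue [none], visited so far: [13, 10, 33, 8, 25, 46, 3, 18, 45]
Result: [13, 10, 33, 8, 25, 46, 3, 18, 45]


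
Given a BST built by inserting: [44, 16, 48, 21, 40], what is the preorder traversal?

Tree insertion order: [44, 16, 48, 21, 40]
Tree (level-order array): [44, 16, 48, None, 21, None, None, None, 40]
Preorder traversal: [44, 16, 21, 40, 48]


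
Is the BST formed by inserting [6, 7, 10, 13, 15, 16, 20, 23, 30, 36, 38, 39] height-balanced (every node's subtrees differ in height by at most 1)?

Tree (level-order array): [6, None, 7, None, 10, None, 13, None, 15, None, 16, None, 20, None, 23, None, 30, None, 36, None, 38, None, 39]
Definition: a tree is height-balanced if, at every node, |h(left) - h(right)| <= 1 (empty subtree has height -1).
Bottom-up per-node check:
  node 39: h_left=-1, h_right=-1, diff=0 [OK], height=0
  node 38: h_left=-1, h_right=0, diff=1 [OK], height=1
  node 36: h_left=-1, h_right=1, diff=2 [FAIL (|-1-1|=2 > 1)], height=2
  node 30: h_left=-1, h_right=2, diff=3 [FAIL (|-1-2|=3 > 1)], height=3
  node 23: h_left=-1, h_right=3, diff=4 [FAIL (|-1-3|=4 > 1)], height=4
  node 20: h_left=-1, h_right=4, diff=5 [FAIL (|-1-4|=5 > 1)], height=5
  node 16: h_left=-1, h_right=5, diff=6 [FAIL (|-1-5|=6 > 1)], height=6
  node 15: h_left=-1, h_right=6, diff=7 [FAIL (|-1-6|=7 > 1)], height=7
  node 13: h_left=-1, h_right=7, diff=8 [FAIL (|-1-7|=8 > 1)], height=8
  node 10: h_left=-1, h_right=8, diff=9 [FAIL (|-1-8|=9 > 1)], height=9
  node 7: h_left=-1, h_right=9, diff=10 [FAIL (|-1-9|=10 > 1)], height=10
  node 6: h_left=-1, h_right=10, diff=11 [FAIL (|-1-10|=11 > 1)], height=11
Node 36 violates the condition: |-1 - 1| = 2 > 1.
Result: Not balanced


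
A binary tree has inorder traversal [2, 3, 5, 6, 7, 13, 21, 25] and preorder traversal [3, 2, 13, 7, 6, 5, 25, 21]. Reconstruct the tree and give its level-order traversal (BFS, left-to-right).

Inorder:  [2, 3, 5, 6, 7, 13, 21, 25]
Preorder: [3, 2, 13, 7, 6, 5, 25, 21]
Algorithm: preorder visits root first, so consume preorder in order;
for each root, split the current inorder slice at that value into
left-subtree inorder and right-subtree inorder, then recurse.
Recursive splits:
  root=3; inorder splits into left=[2], right=[5, 6, 7, 13, 21, 25]
  root=2; inorder splits into left=[], right=[]
  root=13; inorder splits into left=[5, 6, 7], right=[21, 25]
  root=7; inorder splits into left=[5, 6], right=[]
  root=6; inorder splits into left=[5], right=[]
  root=5; inorder splits into left=[], right=[]
  root=25; inorder splits into left=[21], right=[]
  root=21; inorder splits into left=[], right=[]
Reconstructed level-order: [3, 2, 13, 7, 25, 6, 21, 5]


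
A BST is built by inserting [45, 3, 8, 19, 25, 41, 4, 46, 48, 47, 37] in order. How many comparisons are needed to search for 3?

Search path for 3: 45 -> 3
Found: True
Comparisons: 2


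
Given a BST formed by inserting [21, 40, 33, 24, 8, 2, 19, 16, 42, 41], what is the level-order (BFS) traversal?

Tree insertion order: [21, 40, 33, 24, 8, 2, 19, 16, 42, 41]
Tree (level-order array): [21, 8, 40, 2, 19, 33, 42, None, None, 16, None, 24, None, 41]
BFS from the root, enqueuing left then right child of each popped node:
  queue [21] -> pop 21, enqueue [8, 40], visited so far: [21]
  queue [8, 40] -> pop 8, enqueue [2, 19], visited so far: [21, 8]
  queue [40, 2, 19] -> pop 40, enqueue [33, 42], visited so far: [21, 8, 40]
  queue [2, 19, 33, 42] -> pop 2, enqueue [none], visited so far: [21, 8, 40, 2]
  queue [19, 33, 42] -> pop 19, enqueue [16], visited so far: [21, 8, 40, 2, 19]
  queue [33, 42, 16] -> pop 33, enqueue [24], visited so far: [21, 8, 40, 2, 19, 33]
  queue [42, 16, 24] -> pop 42, enqueue [41], visited so far: [21, 8, 40, 2, 19, 33, 42]
  queue [16, 24, 41] -> pop 16, enqueue [none], visited so far: [21, 8, 40, 2, 19, 33, 42, 16]
  queue [24, 41] -> pop 24, enqueue [none], visited so far: [21, 8, 40, 2, 19, 33, 42, 16, 24]
  queue [41] -> pop 41, enqueue [none], visited so far: [21, 8, 40, 2, 19, 33, 42, 16, 24, 41]
Result: [21, 8, 40, 2, 19, 33, 42, 16, 24, 41]


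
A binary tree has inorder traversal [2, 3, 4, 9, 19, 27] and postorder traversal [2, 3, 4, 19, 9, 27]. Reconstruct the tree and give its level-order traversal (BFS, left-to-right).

Inorder:   [2, 3, 4, 9, 19, 27]
Postorder: [2, 3, 4, 19, 9, 27]
Algorithm: postorder visits root last, so walk postorder right-to-left;
each value is the root of the current inorder slice — split it at that
value, recurse on the right subtree first, then the left.
Recursive splits:
  root=27; inorder splits into left=[2, 3, 4, 9, 19], right=[]
  root=9; inorder splits into left=[2, 3, 4], right=[19]
  root=19; inorder splits into left=[], right=[]
  root=4; inorder splits into left=[2, 3], right=[]
  root=3; inorder splits into left=[2], right=[]
  root=2; inorder splits into left=[], right=[]
Reconstructed level-order: [27, 9, 4, 19, 3, 2]


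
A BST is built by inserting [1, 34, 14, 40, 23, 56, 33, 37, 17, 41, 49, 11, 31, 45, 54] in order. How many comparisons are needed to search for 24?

Search path for 24: 1 -> 34 -> 14 -> 23 -> 33 -> 31
Found: False
Comparisons: 6


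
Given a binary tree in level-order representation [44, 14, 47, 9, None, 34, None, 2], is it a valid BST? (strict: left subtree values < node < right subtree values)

Level-order array: [44, 14, 47, 9, None, 34, None, 2]
Validate using subtree bounds (lo, hi): at each node, require lo < value < hi,
then recurse left with hi=value and right with lo=value.
Preorder trace (stopping at first violation):
  at node 44 with bounds (-inf, +inf): OK
  at node 14 with bounds (-inf, 44): OK
  at node 9 with bounds (-inf, 14): OK
  at node 2 with bounds (-inf, 9): OK
  at node 47 with bounds (44, +inf): OK
  at node 34 with bounds (44, 47): VIOLATION
Node 34 violates its bound: not (44 < 34 < 47).
Result: Not a valid BST


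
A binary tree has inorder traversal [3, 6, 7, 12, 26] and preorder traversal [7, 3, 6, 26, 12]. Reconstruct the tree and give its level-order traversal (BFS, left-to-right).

Inorder:  [3, 6, 7, 12, 26]
Preorder: [7, 3, 6, 26, 12]
Algorithm: preorder visits root first, so consume preorder in order;
for each root, split the current inorder slice at that value into
left-subtree inorder and right-subtree inorder, then recurse.
Recursive splits:
  root=7; inorder splits into left=[3, 6], right=[12, 26]
  root=3; inorder splits into left=[], right=[6]
  root=6; inorder splits into left=[], right=[]
  root=26; inorder splits into left=[12], right=[]
  root=12; inorder splits into left=[], right=[]
Reconstructed level-order: [7, 3, 26, 6, 12]


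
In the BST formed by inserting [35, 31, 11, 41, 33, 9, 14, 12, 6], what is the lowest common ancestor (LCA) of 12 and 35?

Tree insertion order: [35, 31, 11, 41, 33, 9, 14, 12, 6]
Tree (level-order array): [35, 31, 41, 11, 33, None, None, 9, 14, None, None, 6, None, 12]
In a BST, the LCA of p=12, q=35 is the first node v on the
root-to-leaf path with p <= v <= q (go left if both < v, right if both > v).
Walk from root:
  at 35: 12 <= 35 <= 35, this is the LCA
LCA = 35


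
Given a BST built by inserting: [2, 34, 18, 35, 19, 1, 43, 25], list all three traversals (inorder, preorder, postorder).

Tree insertion order: [2, 34, 18, 35, 19, 1, 43, 25]
Tree (level-order array): [2, 1, 34, None, None, 18, 35, None, 19, None, 43, None, 25]
Inorder (L, root, R): [1, 2, 18, 19, 25, 34, 35, 43]
Preorder (root, L, R): [2, 1, 34, 18, 19, 25, 35, 43]
Postorder (L, R, root): [1, 25, 19, 18, 43, 35, 34, 2]


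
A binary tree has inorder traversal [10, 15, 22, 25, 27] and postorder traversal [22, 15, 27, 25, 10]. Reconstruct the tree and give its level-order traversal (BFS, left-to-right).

Inorder:   [10, 15, 22, 25, 27]
Postorder: [22, 15, 27, 25, 10]
Algorithm: postorder visits root last, so walk postorder right-to-left;
each value is the root of the current inorder slice — split it at that
value, recurse on the right subtree first, then the left.
Recursive splits:
  root=10; inorder splits into left=[], right=[15, 22, 25, 27]
  root=25; inorder splits into left=[15, 22], right=[27]
  root=27; inorder splits into left=[], right=[]
  root=15; inorder splits into left=[], right=[22]
  root=22; inorder splits into left=[], right=[]
Reconstructed level-order: [10, 25, 15, 27, 22]


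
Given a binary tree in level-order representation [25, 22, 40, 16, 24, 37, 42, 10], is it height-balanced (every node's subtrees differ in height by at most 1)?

Tree (level-order array): [25, 22, 40, 16, 24, 37, 42, 10]
Definition: a tree is height-balanced if, at every node, |h(left) - h(right)| <= 1 (empty subtree has height -1).
Bottom-up per-node check:
  node 10: h_left=-1, h_right=-1, diff=0 [OK], height=0
  node 16: h_left=0, h_right=-1, diff=1 [OK], height=1
  node 24: h_left=-1, h_right=-1, diff=0 [OK], height=0
  node 22: h_left=1, h_right=0, diff=1 [OK], height=2
  node 37: h_left=-1, h_right=-1, diff=0 [OK], height=0
  node 42: h_left=-1, h_right=-1, diff=0 [OK], height=0
  node 40: h_left=0, h_right=0, diff=0 [OK], height=1
  node 25: h_left=2, h_right=1, diff=1 [OK], height=3
All nodes satisfy the balance condition.
Result: Balanced


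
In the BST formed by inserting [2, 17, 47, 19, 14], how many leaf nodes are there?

Tree built from: [2, 17, 47, 19, 14]
Tree (level-order array): [2, None, 17, 14, 47, None, None, 19]
Rule: A leaf has 0 children.
Per-node child counts:
  node 2: 1 child(ren)
  node 17: 2 child(ren)
  node 14: 0 child(ren)
  node 47: 1 child(ren)
  node 19: 0 child(ren)
Matching nodes: [14, 19]
Count of leaf nodes: 2


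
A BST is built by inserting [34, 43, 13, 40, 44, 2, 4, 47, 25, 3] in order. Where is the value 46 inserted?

Starting tree (level order): [34, 13, 43, 2, 25, 40, 44, None, 4, None, None, None, None, None, 47, 3]
Insertion path: 34 -> 43 -> 44 -> 47
Result: insert 46 as left child of 47
Final tree (level order): [34, 13, 43, 2, 25, 40, 44, None, 4, None, None, None, None, None, 47, 3, None, 46]


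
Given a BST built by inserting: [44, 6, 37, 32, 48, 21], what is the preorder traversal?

Tree insertion order: [44, 6, 37, 32, 48, 21]
Tree (level-order array): [44, 6, 48, None, 37, None, None, 32, None, 21]
Preorder traversal: [44, 6, 37, 32, 21, 48]


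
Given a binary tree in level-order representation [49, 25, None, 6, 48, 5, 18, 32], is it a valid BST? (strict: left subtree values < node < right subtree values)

Level-order array: [49, 25, None, 6, 48, 5, 18, 32]
Validate using subtree bounds (lo, hi): at each node, require lo < value < hi,
then recurse left with hi=value and right with lo=value.
Preorder trace (stopping at first violation):
  at node 49 with bounds (-inf, +inf): OK
  at node 25 with bounds (-inf, 49): OK
  at node 6 with bounds (-inf, 25): OK
  at node 5 with bounds (-inf, 6): OK
  at node 18 with bounds (6, 25): OK
  at node 48 with bounds (25, 49): OK
  at node 32 with bounds (25, 48): OK
No violation found at any node.
Result: Valid BST


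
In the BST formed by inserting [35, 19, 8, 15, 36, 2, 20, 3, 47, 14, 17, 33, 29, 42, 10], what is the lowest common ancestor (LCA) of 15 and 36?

Tree insertion order: [35, 19, 8, 15, 36, 2, 20, 3, 47, 14, 17, 33, 29, 42, 10]
Tree (level-order array): [35, 19, 36, 8, 20, None, 47, 2, 15, None, 33, 42, None, None, 3, 14, 17, 29, None, None, None, None, None, 10]
In a BST, the LCA of p=15, q=36 is the first node v on the
root-to-leaf path with p <= v <= q (go left if both < v, right if both > v).
Walk from root:
  at 35: 15 <= 35 <= 36, this is the LCA
LCA = 35
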